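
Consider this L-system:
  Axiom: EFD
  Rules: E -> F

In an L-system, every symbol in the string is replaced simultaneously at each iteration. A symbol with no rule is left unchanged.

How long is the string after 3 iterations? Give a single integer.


Answer: 3

Derivation:
Step 0: length = 3
Step 1: length = 3
Step 2: length = 3
Step 3: length = 3


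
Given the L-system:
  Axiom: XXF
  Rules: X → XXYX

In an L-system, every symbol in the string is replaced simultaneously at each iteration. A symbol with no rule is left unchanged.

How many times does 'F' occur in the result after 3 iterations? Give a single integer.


Step 0: XXF  (1 'F')
Step 1: XXYXXXYXF  (1 'F')
Step 2: XXYXXXYXYXXYXXXYXXXYXYXXYXF  (1 'F')
Step 3: XXYXXXYXYXXYXXXYXXXYXYXXYXYXXYXXXYXYXXYXXXYXXXYXYXXYXXXYXXXYXYXXYXYXXYXXXYXYXXYXF  (1 'F')

Answer: 1


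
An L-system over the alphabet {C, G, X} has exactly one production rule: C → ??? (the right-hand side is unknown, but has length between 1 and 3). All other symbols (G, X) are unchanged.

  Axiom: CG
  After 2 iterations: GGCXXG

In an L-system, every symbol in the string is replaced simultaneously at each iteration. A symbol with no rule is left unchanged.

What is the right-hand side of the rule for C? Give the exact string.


Trying C → GCX:
  Step 0: CG
  Step 1: GCXG
  Step 2: GGCXXG
Matches the given result.

Answer: GCX


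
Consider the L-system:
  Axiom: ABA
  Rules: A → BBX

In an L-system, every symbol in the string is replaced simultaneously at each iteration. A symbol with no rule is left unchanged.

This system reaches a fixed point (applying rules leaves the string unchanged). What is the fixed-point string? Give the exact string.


Answer: BBXBBBX

Derivation:
Step 0: ABA
Step 1: BBXBBBX
Step 2: BBXBBBX  (unchanged — fixed point at step 1)


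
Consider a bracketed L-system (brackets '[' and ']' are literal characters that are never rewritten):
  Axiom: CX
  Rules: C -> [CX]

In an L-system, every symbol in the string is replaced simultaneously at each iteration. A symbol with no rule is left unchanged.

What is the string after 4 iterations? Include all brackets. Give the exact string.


Step 0: CX
Step 1: [CX]X
Step 2: [[CX]X]X
Step 3: [[[CX]X]X]X
Step 4: [[[[CX]X]X]X]X

Answer: [[[[CX]X]X]X]X


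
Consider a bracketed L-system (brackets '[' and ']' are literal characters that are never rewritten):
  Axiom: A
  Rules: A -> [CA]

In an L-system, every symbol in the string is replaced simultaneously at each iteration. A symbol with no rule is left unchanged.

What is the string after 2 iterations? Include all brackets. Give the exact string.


Step 0: A
Step 1: [CA]
Step 2: [C[CA]]

Answer: [C[CA]]


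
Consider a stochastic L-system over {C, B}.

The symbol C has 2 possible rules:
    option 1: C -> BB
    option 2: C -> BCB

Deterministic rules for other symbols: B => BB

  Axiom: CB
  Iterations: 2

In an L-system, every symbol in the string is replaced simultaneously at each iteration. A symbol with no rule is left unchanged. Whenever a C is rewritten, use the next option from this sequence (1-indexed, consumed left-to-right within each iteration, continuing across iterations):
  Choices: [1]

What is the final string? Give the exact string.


Answer: BBBBBBBB

Derivation:
Step 0: CB
Step 1: BBBB  (used choices [1])
Step 2: BBBBBBBB  (used choices [])


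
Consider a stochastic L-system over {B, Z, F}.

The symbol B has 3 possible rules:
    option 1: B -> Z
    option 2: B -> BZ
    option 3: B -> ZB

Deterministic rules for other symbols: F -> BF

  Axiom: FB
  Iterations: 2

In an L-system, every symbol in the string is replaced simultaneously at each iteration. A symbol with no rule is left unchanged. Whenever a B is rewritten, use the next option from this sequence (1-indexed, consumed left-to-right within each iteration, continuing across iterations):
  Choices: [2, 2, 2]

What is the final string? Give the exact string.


Step 0: FB
Step 1: BFBZ  (used choices [2])
Step 2: BZBFBZZ  (used choices [2, 2])

Answer: BZBFBZZ


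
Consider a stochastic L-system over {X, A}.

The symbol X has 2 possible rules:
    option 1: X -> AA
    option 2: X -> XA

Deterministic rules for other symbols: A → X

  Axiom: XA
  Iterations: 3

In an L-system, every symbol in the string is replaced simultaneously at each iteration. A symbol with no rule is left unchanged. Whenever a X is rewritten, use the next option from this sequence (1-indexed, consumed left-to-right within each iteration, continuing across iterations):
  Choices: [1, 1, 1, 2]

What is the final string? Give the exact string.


Step 0: XA
Step 1: AAX  (used choices [1])
Step 2: XXAA  (used choices [1])
Step 3: AAXAXX  (used choices [1, 2])

Answer: AAXAXX


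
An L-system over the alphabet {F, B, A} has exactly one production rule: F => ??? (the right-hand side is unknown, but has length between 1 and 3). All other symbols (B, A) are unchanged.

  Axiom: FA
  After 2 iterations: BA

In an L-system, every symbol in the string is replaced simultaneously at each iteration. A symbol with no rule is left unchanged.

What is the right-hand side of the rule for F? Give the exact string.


Trying F => B:
  Step 0: FA
  Step 1: BA
  Step 2: BA
Matches the given result.

Answer: B


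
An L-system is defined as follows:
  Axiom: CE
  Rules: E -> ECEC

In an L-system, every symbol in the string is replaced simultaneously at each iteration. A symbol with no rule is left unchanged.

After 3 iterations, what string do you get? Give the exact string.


Step 0: CE
Step 1: CECEC
Step 2: CECECCECECC
Step 3: CECECCECECCCECECCECECCC

Answer: CECECCECECCCECECCECECCC


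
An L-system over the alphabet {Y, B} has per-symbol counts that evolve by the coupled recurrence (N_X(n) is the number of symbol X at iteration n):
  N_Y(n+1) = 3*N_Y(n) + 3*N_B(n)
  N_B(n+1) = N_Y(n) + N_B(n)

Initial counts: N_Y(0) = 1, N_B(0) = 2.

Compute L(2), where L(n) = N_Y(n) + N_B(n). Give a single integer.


Answer: 48

Derivation:
Step 0: N_Y=1, N_B=2, L=3
Step 1: N_Y=9, N_B=3, L=12
Step 2: N_Y=36, N_B=12, L=48


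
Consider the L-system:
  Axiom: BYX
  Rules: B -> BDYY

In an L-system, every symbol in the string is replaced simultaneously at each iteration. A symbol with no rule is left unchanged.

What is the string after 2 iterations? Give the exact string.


Answer: BDYYDYYYX

Derivation:
Step 0: BYX
Step 1: BDYYYX
Step 2: BDYYDYYYX


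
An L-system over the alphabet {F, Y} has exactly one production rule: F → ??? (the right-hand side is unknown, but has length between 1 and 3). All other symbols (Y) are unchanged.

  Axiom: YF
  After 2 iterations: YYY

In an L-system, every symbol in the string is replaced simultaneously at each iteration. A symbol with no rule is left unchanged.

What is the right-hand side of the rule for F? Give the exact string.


Answer: YY

Derivation:
Trying F → YY:
  Step 0: YF
  Step 1: YYY
  Step 2: YYY
Matches the given result.


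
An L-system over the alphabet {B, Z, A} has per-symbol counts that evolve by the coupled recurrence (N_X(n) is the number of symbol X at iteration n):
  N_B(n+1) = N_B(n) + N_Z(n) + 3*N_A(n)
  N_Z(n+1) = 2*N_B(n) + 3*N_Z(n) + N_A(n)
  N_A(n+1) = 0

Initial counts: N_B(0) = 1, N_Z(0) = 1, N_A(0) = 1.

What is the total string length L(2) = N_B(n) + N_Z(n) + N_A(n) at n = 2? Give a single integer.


Answer: 39

Derivation:
Step 0: N_B=1, N_Z=1, N_A=1, L=3
Step 1: N_B=5, N_Z=6, N_A=0, L=11
Step 2: N_B=11, N_Z=28, N_A=0, L=39


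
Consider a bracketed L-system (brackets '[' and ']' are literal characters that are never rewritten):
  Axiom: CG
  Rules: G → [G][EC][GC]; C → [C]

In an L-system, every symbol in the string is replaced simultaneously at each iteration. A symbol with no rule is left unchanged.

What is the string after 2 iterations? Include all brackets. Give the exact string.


Step 0: CG
Step 1: [C][G][EC][GC]
Step 2: [[C]][[G][EC][GC]][E[C]][[G][EC][GC][C]]

Answer: [[C]][[G][EC][GC]][E[C]][[G][EC][GC][C]]


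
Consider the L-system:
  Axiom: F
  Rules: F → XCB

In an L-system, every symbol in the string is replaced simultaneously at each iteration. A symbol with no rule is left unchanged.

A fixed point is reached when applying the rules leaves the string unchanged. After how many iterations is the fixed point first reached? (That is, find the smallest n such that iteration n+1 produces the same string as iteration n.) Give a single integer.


Answer: 1

Derivation:
Step 0: F
Step 1: XCB
Step 2: XCB  (unchanged — fixed point at step 1)


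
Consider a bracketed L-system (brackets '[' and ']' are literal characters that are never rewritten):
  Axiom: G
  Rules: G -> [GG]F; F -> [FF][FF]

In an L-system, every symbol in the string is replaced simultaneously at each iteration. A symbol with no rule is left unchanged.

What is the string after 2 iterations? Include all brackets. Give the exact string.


Step 0: G
Step 1: [GG]F
Step 2: [[GG]F[GG]F][FF][FF]

Answer: [[GG]F[GG]F][FF][FF]


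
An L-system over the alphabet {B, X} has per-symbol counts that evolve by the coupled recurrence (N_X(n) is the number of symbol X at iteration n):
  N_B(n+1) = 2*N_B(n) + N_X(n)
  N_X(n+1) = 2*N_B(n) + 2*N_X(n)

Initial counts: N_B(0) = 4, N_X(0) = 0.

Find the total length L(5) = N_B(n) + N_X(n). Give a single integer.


Step 0: N_B=4, N_X=0, L=4
Step 1: N_B=8, N_X=8, L=16
Step 2: N_B=24, N_X=32, L=56
Step 3: N_B=80, N_X=112, L=192
Step 4: N_B=272, N_X=384, L=656
Step 5: N_B=928, N_X=1312, L=2240

Answer: 2240


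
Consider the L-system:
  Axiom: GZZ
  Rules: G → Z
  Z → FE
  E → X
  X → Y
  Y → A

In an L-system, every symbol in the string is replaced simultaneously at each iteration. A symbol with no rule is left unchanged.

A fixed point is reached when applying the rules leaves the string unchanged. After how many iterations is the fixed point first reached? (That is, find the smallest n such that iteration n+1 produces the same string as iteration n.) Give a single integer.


Answer: 5

Derivation:
Step 0: GZZ
Step 1: ZFEFE
Step 2: FEFXFX
Step 3: FXFYFY
Step 4: FYFAFA
Step 5: FAFAFA
Step 6: FAFAFA  (unchanged — fixed point at step 5)


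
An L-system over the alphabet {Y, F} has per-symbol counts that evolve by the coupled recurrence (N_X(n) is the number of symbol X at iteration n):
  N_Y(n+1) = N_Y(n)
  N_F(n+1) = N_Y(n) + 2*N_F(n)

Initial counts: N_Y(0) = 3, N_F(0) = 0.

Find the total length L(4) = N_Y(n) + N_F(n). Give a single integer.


Step 0: N_Y=3, N_F=0, L=3
Step 1: N_Y=3, N_F=3, L=6
Step 2: N_Y=3, N_F=9, L=12
Step 3: N_Y=3, N_F=21, L=24
Step 4: N_Y=3, N_F=45, L=48

Answer: 48


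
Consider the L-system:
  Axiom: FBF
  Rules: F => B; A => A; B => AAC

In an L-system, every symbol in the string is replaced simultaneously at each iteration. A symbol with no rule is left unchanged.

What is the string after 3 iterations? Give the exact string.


Answer: AACAACAAC

Derivation:
Step 0: FBF
Step 1: BAACB
Step 2: AACAACAAC
Step 3: AACAACAAC


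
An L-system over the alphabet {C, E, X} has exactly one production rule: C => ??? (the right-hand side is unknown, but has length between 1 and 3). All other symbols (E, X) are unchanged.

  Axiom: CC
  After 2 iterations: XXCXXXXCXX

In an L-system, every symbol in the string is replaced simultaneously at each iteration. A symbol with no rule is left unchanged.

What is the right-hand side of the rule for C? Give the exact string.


Trying C => XCX:
  Step 0: CC
  Step 1: XCXXCX
  Step 2: XXCXXXXCXX
Matches the given result.

Answer: XCX


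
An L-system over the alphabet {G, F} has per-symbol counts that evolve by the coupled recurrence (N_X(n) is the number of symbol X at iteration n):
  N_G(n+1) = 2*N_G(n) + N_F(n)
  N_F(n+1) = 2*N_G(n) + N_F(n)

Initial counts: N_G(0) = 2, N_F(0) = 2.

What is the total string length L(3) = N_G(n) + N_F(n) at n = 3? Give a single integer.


Answer: 108

Derivation:
Step 0: N_G=2, N_F=2, L=4
Step 1: N_G=6, N_F=6, L=12
Step 2: N_G=18, N_F=18, L=36
Step 3: N_G=54, N_F=54, L=108


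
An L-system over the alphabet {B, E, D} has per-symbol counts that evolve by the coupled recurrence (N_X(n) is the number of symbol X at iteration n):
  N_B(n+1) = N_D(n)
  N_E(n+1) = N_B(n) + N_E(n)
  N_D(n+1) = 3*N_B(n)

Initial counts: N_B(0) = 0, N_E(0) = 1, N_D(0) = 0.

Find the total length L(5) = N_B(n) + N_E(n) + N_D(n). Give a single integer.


Step 0: N_B=0, N_E=1, N_D=0, L=1
Step 1: N_B=0, N_E=1, N_D=0, L=1
Step 2: N_B=0, N_E=1, N_D=0, L=1
Step 3: N_B=0, N_E=1, N_D=0, L=1
Step 4: N_B=0, N_E=1, N_D=0, L=1
Step 5: N_B=0, N_E=1, N_D=0, L=1

Answer: 1


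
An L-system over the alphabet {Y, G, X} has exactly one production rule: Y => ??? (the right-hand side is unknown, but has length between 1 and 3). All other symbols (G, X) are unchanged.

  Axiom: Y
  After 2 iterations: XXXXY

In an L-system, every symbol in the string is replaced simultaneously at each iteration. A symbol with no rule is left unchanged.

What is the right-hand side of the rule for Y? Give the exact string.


Answer: XXY

Derivation:
Trying Y => XXY:
  Step 0: Y
  Step 1: XXY
  Step 2: XXXXY
Matches the given result.


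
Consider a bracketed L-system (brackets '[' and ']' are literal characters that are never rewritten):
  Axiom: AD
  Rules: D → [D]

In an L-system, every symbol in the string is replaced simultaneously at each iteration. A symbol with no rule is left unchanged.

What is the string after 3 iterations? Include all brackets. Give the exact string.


Step 0: AD
Step 1: A[D]
Step 2: A[[D]]
Step 3: A[[[D]]]

Answer: A[[[D]]]


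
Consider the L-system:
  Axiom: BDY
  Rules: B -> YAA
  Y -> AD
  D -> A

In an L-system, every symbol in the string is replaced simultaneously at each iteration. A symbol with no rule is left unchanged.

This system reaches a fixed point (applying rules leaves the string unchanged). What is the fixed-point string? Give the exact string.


Step 0: BDY
Step 1: YAAAAD
Step 2: ADAAAAA
Step 3: AAAAAAA
Step 4: AAAAAAA  (unchanged — fixed point at step 3)

Answer: AAAAAAA


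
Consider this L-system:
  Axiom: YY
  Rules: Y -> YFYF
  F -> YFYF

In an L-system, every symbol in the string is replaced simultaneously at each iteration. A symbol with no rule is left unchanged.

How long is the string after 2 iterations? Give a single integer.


Step 0: length = 2
Step 1: length = 8
Step 2: length = 32

Answer: 32


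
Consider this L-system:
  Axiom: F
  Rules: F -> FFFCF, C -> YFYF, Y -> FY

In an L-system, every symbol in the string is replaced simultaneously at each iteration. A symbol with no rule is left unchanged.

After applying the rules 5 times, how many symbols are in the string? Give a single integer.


Answer: 2290

Derivation:
Step 0: length = 1
Step 1: length = 5
Step 2: length = 24
Step 3: length = 110
Step 4: length = 502
Step 5: length = 2290


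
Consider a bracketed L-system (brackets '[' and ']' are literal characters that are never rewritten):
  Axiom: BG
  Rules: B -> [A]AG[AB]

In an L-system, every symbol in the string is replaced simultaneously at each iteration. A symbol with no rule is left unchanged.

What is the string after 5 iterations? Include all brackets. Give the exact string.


Answer: [A]AG[A[A]AG[A[A]AG[A[A]AG[A[A]AG[AB]]]]]G

Derivation:
Step 0: BG
Step 1: [A]AG[AB]G
Step 2: [A]AG[A[A]AG[AB]]G
Step 3: [A]AG[A[A]AG[A[A]AG[AB]]]G
Step 4: [A]AG[A[A]AG[A[A]AG[A[A]AG[AB]]]]G
Step 5: [A]AG[A[A]AG[A[A]AG[A[A]AG[A[A]AG[AB]]]]]G


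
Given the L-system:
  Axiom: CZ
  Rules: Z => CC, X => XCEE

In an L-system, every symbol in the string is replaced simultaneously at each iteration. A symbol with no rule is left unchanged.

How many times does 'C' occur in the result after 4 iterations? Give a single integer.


Step 0: CZ  (1 'C')
Step 1: CCC  (3 'C')
Step 2: CCC  (3 'C')
Step 3: CCC  (3 'C')
Step 4: CCC  (3 'C')

Answer: 3


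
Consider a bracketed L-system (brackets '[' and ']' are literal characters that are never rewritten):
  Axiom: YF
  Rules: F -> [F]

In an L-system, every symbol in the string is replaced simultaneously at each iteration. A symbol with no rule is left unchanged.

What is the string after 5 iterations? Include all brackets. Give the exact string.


Step 0: YF
Step 1: Y[F]
Step 2: Y[[F]]
Step 3: Y[[[F]]]
Step 4: Y[[[[F]]]]
Step 5: Y[[[[[F]]]]]

Answer: Y[[[[[F]]]]]


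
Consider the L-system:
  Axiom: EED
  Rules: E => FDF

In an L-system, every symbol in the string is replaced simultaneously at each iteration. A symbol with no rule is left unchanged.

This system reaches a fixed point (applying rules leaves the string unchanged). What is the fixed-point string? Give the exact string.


Step 0: EED
Step 1: FDFFDFD
Step 2: FDFFDFD  (unchanged — fixed point at step 1)

Answer: FDFFDFD


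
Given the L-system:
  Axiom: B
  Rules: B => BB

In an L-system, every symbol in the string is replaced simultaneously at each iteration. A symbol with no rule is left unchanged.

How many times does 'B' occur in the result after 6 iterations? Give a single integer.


Answer: 64

Derivation:
Step 0: B  (1 'B')
Step 1: BB  (2 'B')
Step 2: BBBB  (4 'B')
Step 3: BBBBBBBB  (8 'B')
Step 4: BBBBBBBBBBBBBBBB  (16 'B')
Step 5: BBBBBBBBBBBBBBBBBBBBBBBBBBBBBBBB  (32 'B')
Step 6: BBBBBBBBBBBBBBBBBBBBBBBBBBBBBBBBBBBBBBBBBBBBBBBBBBBBBBBBBBBBBBBB  (64 'B')


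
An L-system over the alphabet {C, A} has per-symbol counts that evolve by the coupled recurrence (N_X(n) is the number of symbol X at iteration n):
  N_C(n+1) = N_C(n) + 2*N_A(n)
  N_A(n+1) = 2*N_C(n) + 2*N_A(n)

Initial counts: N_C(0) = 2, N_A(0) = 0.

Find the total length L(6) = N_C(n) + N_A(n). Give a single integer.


Step 0: N_C=2, N_A=0, L=2
Step 1: N_C=2, N_A=4, L=6
Step 2: N_C=10, N_A=12, L=22
Step 3: N_C=34, N_A=44, L=78
Step 4: N_C=122, N_A=156, L=278
Step 5: N_C=434, N_A=556, L=990
Step 6: N_C=1546, N_A=1980, L=3526

Answer: 3526


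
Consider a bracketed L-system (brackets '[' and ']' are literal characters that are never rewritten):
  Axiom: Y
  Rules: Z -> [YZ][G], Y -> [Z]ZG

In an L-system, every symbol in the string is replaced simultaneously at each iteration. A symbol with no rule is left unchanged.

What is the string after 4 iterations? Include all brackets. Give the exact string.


Answer: [[[[YZ][G]][YZ][G]G[[Z]ZG[YZ][G]][G]][G]][[[YZ][G]][YZ][G]G[[Z]ZG[YZ][G]][G]][G]G

Derivation:
Step 0: Y
Step 1: [Z]ZG
Step 2: [[YZ][G]][YZ][G]G
Step 3: [[[Z]ZG[YZ][G]][G]][[Z]ZG[YZ][G]][G]G
Step 4: [[[[YZ][G]][YZ][G]G[[Z]ZG[YZ][G]][G]][G]][[[YZ][G]][YZ][G]G[[Z]ZG[YZ][G]][G]][G]G


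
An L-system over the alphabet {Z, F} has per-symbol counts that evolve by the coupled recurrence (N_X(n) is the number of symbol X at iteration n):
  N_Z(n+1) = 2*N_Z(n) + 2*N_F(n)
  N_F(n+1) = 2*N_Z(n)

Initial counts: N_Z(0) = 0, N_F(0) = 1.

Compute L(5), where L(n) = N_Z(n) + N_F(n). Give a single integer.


Step 0: N_Z=0, N_F=1, L=1
Step 1: N_Z=2, N_F=0, L=2
Step 2: N_Z=4, N_F=4, L=8
Step 3: N_Z=16, N_F=8, L=24
Step 4: N_Z=48, N_F=32, L=80
Step 5: N_Z=160, N_F=96, L=256

Answer: 256


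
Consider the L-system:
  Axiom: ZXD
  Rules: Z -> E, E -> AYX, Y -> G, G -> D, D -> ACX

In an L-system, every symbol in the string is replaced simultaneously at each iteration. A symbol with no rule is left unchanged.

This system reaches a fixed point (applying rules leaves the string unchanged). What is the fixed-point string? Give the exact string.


Step 0: ZXD
Step 1: EXACX
Step 2: AYXXACX
Step 3: AGXXACX
Step 4: ADXXACX
Step 5: AACXXXACX
Step 6: AACXXXACX  (unchanged — fixed point at step 5)

Answer: AACXXXACX


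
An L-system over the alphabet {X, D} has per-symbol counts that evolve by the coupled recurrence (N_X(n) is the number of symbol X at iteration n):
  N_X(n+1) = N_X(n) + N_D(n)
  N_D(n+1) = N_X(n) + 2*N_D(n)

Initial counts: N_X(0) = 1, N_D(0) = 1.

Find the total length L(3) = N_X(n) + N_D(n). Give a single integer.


Step 0: N_X=1, N_D=1, L=2
Step 1: N_X=2, N_D=3, L=5
Step 2: N_X=5, N_D=8, L=13
Step 3: N_X=13, N_D=21, L=34

Answer: 34


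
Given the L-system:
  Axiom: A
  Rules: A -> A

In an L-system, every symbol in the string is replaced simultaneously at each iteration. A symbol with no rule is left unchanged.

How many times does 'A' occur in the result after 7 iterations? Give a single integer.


Answer: 1

Derivation:
Step 0: A  (1 'A')
Step 1: A  (1 'A')
Step 2: A  (1 'A')
Step 3: A  (1 'A')
Step 4: A  (1 'A')
Step 5: A  (1 'A')
Step 6: A  (1 'A')
Step 7: A  (1 'A')


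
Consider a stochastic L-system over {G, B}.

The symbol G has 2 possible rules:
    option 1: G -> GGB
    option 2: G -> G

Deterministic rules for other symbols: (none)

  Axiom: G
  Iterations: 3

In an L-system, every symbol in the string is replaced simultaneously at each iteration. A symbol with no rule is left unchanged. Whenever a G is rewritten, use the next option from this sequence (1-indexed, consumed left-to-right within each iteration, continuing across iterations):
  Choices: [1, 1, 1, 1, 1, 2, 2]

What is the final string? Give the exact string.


Step 0: G
Step 1: GGB  (used choices [1])
Step 2: GGBGGBB  (used choices [1, 1])
Step 3: GGBGGBBGGBB  (used choices [1, 1, 2, 2])

Answer: GGBGGBBGGBB


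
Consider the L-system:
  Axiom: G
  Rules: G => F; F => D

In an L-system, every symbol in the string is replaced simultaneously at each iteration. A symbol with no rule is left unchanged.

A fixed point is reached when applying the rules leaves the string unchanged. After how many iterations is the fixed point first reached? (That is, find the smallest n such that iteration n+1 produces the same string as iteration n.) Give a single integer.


Step 0: G
Step 1: F
Step 2: D
Step 3: D  (unchanged — fixed point at step 2)

Answer: 2


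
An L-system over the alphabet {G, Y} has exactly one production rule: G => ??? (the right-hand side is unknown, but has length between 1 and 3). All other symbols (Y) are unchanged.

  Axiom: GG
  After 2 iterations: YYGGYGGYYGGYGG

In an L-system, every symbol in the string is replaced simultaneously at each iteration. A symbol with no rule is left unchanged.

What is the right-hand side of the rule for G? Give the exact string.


Trying G => YGG:
  Step 0: GG
  Step 1: YGGYGG
  Step 2: YYGGYGGYYGGYGG
Matches the given result.

Answer: YGG


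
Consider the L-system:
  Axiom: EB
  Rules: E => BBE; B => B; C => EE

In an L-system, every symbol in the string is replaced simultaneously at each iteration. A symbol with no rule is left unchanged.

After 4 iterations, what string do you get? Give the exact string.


Answer: BBBBBBBBEB

Derivation:
Step 0: EB
Step 1: BBEB
Step 2: BBBBEB
Step 3: BBBBBBEB
Step 4: BBBBBBBBEB


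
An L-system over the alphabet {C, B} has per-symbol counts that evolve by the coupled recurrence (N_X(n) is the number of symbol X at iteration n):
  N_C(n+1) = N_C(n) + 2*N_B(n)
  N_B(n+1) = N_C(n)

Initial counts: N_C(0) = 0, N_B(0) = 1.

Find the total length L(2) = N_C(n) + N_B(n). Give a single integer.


Answer: 4

Derivation:
Step 0: N_C=0, N_B=1, L=1
Step 1: N_C=2, N_B=0, L=2
Step 2: N_C=2, N_B=2, L=4


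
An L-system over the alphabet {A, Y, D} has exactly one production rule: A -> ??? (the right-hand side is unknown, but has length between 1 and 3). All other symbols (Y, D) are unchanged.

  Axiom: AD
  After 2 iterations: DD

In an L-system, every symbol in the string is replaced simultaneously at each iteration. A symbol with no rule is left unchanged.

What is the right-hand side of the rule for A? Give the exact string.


Answer: D

Derivation:
Trying A -> D:
  Step 0: AD
  Step 1: DD
  Step 2: DD
Matches the given result.


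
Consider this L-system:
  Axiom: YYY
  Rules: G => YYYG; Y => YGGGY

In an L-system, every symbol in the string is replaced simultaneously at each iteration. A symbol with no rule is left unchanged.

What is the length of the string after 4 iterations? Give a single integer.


Answer: 1371

Derivation:
Step 0: length = 3
Step 1: length = 15
Step 2: length = 66
Step 3: length = 303
Step 4: length = 1371


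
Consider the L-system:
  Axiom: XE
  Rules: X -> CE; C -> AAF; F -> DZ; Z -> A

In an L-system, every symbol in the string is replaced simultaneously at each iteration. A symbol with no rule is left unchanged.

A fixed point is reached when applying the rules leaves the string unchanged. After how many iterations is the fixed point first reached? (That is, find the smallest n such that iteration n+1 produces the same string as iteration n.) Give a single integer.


Answer: 4

Derivation:
Step 0: XE
Step 1: CEE
Step 2: AAFEE
Step 3: AADZEE
Step 4: AADAEE
Step 5: AADAEE  (unchanged — fixed point at step 4)


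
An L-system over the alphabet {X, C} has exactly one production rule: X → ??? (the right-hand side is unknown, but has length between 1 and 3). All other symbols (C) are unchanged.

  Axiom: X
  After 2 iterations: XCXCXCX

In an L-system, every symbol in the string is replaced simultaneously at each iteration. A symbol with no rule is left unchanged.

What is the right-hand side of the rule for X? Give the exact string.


Trying X → XCX:
  Step 0: X
  Step 1: XCX
  Step 2: XCXCXCX
Matches the given result.

Answer: XCX


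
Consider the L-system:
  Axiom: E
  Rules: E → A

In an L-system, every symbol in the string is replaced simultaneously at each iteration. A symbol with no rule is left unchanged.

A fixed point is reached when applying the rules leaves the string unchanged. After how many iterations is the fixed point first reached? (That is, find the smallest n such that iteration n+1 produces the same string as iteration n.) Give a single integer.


Answer: 1

Derivation:
Step 0: E
Step 1: A
Step 2: A  (unchanged — fixed point at step 1)


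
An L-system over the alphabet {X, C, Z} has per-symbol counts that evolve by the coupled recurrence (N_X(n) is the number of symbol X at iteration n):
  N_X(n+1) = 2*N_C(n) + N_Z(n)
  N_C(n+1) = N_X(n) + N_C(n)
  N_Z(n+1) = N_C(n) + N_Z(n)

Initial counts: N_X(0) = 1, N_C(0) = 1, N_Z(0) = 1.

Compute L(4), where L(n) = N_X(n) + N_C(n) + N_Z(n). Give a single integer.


Step 0: N_X=1, N_C=1, N_Z=1, L=3
Step 1: N_X=3, N_C=2, N_Z=2, L=7
Step 2: N_X=6, N_C=5, N_Z=4, L=15
Step 3: N_X=14, N_C=11, N_Z=9, L=34
Step 4: N_X=31, N_C=25, N_Z=20, L=76

Answer: 76


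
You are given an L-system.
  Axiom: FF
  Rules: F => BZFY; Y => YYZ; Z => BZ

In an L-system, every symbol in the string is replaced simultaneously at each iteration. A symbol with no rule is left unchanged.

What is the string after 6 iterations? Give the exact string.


Answer: BBBBBBZBBBBBZBBBBZBBBZBBZBZFYYYZYYZYYZBZYYZYYZBZYYZYYZBZBBZYYZYYZBZYYZYYZBZBBZYYZYYZBZYYZYYZBZBBZBBBZYYZYYZBZYYZYYZBZBBZYYZYYZBZYYZYYZBZBBZBBBZYYZYYZBZYYZYYZBZBBZYYZYYZBZYYZYYZBZBBZBBBZBBBBZBBBBBBZBBBBBZBBBBZBBBZBBZBZFYYYZYYZYYZBZYYZYYZBZYYZYYZBZBBZYYZYYZBZYYZYYZBZBBZYYZYYZBZYYZYYZBZBBZBBBZYYZYYZBZYYZYYZBZBBZYYZYYZBZYYZYYZBZBBZBBBZYYZYYZBZYYZYYZBZBBZYYZYYZBZYYZYYZBZBBZBBBZBBBBZ

Derivation:
Step 0: FF
Step 1: BZFYBZFY
Step 2: BBZBZFYYYZBBZBZFYYYZ
Step 3: BBBZBBZBZFYYYZYYZYYZBZBBBZBBZBZFYYYZYYZYYZBZ
Step 4: BBBBZBBBZBBZBZFYYYZYYZYYZBZYYZYYZBZYYZYYZBZBBZBBBBZBBBZBBZBZFYYYZYYZYYZBZYYZYYZBZYYZYYZBZBBZ
Step 5: BBBBBZBBBBZBBBZBBZBZFYYYZYYZYYZBZYYZYYZBZYYZYYZBZBBZYYZYYZBZYYZYYZBZBBZYYZYYZBZYYZYYZBZBBZBBBZBBBBBZBBBBZBBBZBBZBZFYYYZYYZYYZBZYYZYYZBZYYZYYZBZBBZYYZYYZBZYYZYYZBZBBZYYZYYZBZYYZYYZBZBBZBBBZ
Step 6: BBBBBBZBBBBBZBBBBZBBBZBBZBZFYYYZYYZYYZBZYYZYYZBZYYZYYZBZBBZYYZYYZBZYYZYYZBZBBZYYZYYZBZYYZYYZBZBBZBBBZYYZYYZBZYYZYYZBZBBZYYZYYZBZYYZYYZBZBBZBBBZYYZYYZBZYYZYYZBZBBZYYZYYZBZYYZYYZBZBBZBBBZBBBBZBBBBBBZBBBBBZBBBBZBBBZBBZBZFYYYZYYZYYZBZYYZYYZBZYYZYYZBZBBZYYZYYZBZYYZYYZBZBBZYYZYYZBZYYZYYZBZBBZBBBZYYZYYZBZYYZYYZBZBBZYYZYYZBZYYZYYZBZBBZBBBZYYZYYZBZYYZYYZBZBBZYYZYYZBZYYZYYZBZBBZBBBZBBBBZ


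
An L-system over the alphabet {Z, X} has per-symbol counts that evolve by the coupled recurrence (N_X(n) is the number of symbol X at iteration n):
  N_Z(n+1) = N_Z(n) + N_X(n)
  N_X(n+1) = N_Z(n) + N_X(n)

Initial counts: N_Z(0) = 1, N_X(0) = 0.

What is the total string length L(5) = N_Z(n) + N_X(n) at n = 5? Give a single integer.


Step 0: N_Z=1, N_X=0, L=1
Step 1: N_Z=1, N_X=1, L=2
Step 2: N_Z=2, N_X=2, L=4
Step 3: N_Z=4, N_X=4, L=8
Step 4: N_Z=8, N_X=8, L=16
Step 5: N_Z=16, N_X=16, L=32

Answer: 32


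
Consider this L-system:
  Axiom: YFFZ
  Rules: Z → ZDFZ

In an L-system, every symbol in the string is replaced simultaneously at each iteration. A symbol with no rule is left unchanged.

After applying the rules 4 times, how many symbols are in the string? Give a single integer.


Step 0: length = 4
Step 1: length = 7
Step 2: length = 13
Step 3: length = 25
Step 4: length = 49

Answer: 49


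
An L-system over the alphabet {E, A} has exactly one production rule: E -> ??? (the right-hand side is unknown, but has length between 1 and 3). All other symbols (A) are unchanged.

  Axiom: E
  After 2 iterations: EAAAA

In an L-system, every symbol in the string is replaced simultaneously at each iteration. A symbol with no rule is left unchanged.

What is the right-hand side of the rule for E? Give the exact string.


Trying E -> EAA:
  Step 0: E
  Step 1: EAA
  Step 2: EAAAA
Matches the given result.

Answer: EAA


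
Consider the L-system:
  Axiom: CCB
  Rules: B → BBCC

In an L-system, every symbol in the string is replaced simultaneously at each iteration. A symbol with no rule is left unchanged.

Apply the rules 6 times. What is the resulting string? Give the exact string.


Answer: CCBBCCBBCCCCBBCCBBCCCCCCBBCCBBCCCCBBCCBBCCCCCCCCBBCCBBCCCCBBCCBBCCCCCCBBCCBBCCCCBBCCBBCCCCCCCCCCBBCCBBCCCCBBCCBBCCCCCCBBCCBBCCCCBBCCBBCCCCCCCCBBCCBBCCCCBBCCBBCCCCCCBBCCBBCCCCBBCCBBCCCCCCCCCCCC

Derivation:
Step 0: CCB
Step 1: CCBBCC
Step 2: CCBBCCBBCCCC
Step 3: CCBBCCBBCCCCBBCCBBCCCCCC
Step 4: CCBBCCBBCCCCBBCCBBCCCCCCBBCCBBCCCCBBCCBBCCCCCCCC
Step 5: CCBBCCBBCCCCBBCCBBCCCCCCBBCCBBCCCCBBCCBBCCCCCCCCBBCCBBCCCCBBCCBBCCCCCCBBCCBBCCCCBBCCBBCCCCCCCCCC
Step 6: CCBBCCBBCCCCBBCCBBCCCCCCBBCCBBCCCCBBCCBBCCCCCCCCBBCCBBCCCCBBCCBBCCCCCCBBCCBBCCCCBBCCBBCCCCCCCCCCBBCCBBCCCCBBCCBBCCCCCCBBCCBBCCCCBBCCBBCCCCCCCCBBCCBBCCCCBBCCBBCCCCCCBBCCBBCCCCBBCCBBCCCCCCCCCCCC


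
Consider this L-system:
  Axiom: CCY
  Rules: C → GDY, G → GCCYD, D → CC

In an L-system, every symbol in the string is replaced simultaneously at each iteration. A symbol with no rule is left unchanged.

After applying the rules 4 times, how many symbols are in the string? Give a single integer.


Step 0: length = 3
Step 1: length = 7
Step 2: length = 17
Step 3: length = 43
Step 4: length = 109

Answer: 109


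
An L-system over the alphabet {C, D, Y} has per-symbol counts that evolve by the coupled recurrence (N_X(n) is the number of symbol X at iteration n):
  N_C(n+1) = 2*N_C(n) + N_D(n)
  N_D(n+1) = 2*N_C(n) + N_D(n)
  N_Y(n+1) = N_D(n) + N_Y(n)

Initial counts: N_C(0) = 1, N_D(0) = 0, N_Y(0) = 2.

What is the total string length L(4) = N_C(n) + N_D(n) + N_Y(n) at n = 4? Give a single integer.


Answer: 136

Derivation:
Step 0: N_C=1, N_D=0, N_Y=2, L=3
Step 1: N_C=2, N_D=2, N_Y=2, L=6
Step 2: N_C=6, N_D=6, N_Y=4, L=16
Step 3: N_C=18, N_D=18, N_Y=10, L=46
Step 4: N_C=54, N_D=54, N_Y=28, L=136


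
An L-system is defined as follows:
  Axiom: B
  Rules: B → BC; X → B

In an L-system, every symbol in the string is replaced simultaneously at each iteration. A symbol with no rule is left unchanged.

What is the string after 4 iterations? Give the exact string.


Step 0: B
Step 1: BC
Step 2: BCC
Step 3: BCCC
Step 4: BCCCC

Answer: BCCCC


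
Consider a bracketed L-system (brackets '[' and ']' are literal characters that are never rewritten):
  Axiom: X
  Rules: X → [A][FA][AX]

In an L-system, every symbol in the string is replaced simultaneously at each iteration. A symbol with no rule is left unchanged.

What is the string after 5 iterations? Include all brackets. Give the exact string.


Step 0: X
Step 1: [A][FA][AX]
Step 2: [A][FA][A[A][FA][AX]]
Step 3: [A][FA][A[A][FA][A[A][FA][AX]]]
Step 4: [A][FA][A[A][FA][A[A][FA][A[A][FA][AX]]]]
Step 5: [A][FA][A[A][FA][A[A][FA][A[A][FA][A[A][FA][AX]]]]]

Answer: [A][FA][A[A][FA][A[A][FA][A[A][FA][A[A][FA][AX]]]]]


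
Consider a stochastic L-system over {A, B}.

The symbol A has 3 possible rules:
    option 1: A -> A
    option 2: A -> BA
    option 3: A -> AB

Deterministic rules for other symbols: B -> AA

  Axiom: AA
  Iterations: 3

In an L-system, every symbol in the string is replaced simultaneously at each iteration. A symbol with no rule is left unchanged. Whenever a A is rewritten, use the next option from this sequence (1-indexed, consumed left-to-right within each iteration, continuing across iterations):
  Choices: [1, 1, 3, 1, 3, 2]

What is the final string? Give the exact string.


Answer: ABAABA

Derivation:
Step 0: AA
Step 1: AA  (used choices [1, 1])
Step 2: ABA  (used choices [3, 1])
Step 3: ABAABA  (used choices [3, 2])


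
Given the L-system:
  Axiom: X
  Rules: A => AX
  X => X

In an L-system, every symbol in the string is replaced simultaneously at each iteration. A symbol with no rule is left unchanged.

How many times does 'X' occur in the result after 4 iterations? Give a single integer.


Answer: 1

Derivation:
Step 0: X  (1 'X')
Step 1: X  (1 'X')
Step 2: X  (1 'X')
Step 3: X  (1 'X')
Step 4: X  (1 'X')


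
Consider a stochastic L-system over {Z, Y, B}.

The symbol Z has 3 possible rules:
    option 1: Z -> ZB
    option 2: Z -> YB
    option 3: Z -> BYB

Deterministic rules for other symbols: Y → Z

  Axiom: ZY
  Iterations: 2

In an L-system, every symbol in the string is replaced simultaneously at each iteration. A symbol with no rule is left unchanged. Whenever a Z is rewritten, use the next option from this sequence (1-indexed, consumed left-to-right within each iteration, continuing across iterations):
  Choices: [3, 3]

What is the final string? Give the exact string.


Answer: BZBBYB

Derivation:
Step 0: ZY
Step 1: BYBZ  (used choices [3])
Step 2: BZBBYB  (used choices [3])


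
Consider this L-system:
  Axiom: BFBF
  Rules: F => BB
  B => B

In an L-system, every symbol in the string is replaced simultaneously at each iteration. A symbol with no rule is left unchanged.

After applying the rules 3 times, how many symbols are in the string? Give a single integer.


Answer: 6

Derivation:
Step 0: length = 4
Step 1: length = 6
Step 2: length = 6
Step 3: length = 6


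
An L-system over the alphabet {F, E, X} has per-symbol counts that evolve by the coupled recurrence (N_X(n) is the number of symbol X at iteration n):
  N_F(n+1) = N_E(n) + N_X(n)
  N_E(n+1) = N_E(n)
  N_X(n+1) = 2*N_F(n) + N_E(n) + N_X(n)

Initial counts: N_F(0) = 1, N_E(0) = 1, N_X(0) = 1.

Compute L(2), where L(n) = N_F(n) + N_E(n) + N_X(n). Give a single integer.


Step 0: N_F=1, N_E=1, N_X=1, L=3
Step 1: N_F=2, N_E=1, N_X=4, L=7
Step 2: N_F=5, N_E=1, N_X=9, L=15

Answer: 15


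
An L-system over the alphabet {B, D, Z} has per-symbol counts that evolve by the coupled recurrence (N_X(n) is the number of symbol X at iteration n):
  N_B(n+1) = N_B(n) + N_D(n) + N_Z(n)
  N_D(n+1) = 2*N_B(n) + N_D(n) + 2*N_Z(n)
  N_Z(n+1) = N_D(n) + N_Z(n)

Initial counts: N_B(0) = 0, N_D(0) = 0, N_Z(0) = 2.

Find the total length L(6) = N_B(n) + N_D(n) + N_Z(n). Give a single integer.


Step 0: N_B=0, N_D=0, N_Z=2, L=2
Step 1: N_B=2, N_D=4, N_Z=2, L=8
Step 2: N_B=8, N_D=12, N_Z=6, L=26
Step 3: N_B=26, N_D=40, N_Z=18, L=84
Step 4: N_B=84, N_D=128, N_Z=58, L=270
Step 5: N_B=270, N_D=412, N_Z=186, L=868
Step 6: N_B=868, N_D=1324, N_Z=598, L=2790

Answer: 2790


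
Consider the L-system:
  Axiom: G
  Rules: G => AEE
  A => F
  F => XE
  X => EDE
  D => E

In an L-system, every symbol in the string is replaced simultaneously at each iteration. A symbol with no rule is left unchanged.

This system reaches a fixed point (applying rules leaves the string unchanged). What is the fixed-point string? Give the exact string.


Answer: EEEEEE

Derivation:
Step 0: G
Step 1: AEE
Step 2: FEE
Step 3: XEEE
Step 4: EDEEEE
Step 5: EEEEEE
Step 6: EEEEEE  (unchanged — fixed point at step 5)


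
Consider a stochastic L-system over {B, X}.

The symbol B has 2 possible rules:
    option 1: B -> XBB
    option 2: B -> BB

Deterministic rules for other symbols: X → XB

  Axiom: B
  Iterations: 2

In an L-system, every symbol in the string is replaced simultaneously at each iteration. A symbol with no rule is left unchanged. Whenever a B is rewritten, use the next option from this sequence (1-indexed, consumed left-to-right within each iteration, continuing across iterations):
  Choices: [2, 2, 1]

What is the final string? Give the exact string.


Answer: BBXBB

Derivation:
Step 0: B
Step 1: BB  (used choices [2])
Step 2: BBXBB  (used choices [2, 1])


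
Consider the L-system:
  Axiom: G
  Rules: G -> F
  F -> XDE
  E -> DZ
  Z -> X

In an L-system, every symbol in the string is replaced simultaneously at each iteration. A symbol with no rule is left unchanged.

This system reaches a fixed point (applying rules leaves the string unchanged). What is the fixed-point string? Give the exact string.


Step 0: G
Step 1: F
Step 2: XDE
Step 3: XDDZ
Step 4: XDDX
Step 5: XDDX  (unchanged — fixed point at step 4)

Answer: XDDX


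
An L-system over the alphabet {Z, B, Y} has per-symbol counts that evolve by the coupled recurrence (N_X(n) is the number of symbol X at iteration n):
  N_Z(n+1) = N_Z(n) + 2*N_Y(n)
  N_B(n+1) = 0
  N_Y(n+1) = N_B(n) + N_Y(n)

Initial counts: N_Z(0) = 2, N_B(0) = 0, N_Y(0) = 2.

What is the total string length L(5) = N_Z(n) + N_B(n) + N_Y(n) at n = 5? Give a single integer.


Step 0: N_Z=2, N_B=0, N_Y=2, L=4
Step 1: N_Z=6, N_B=0, N_Y=2, L=8
Step 2: N_Z=10, N_B=0, N_Y=2, L=12
Step 3: N_Z=14, N_B=0, N_Y=2, L=16
Step 4: N_Z=18, N_B=0, N_Y=2, L=20
Step 5: N_Z=22, N_B=0, N_Y=2, L=24

Answer: 24


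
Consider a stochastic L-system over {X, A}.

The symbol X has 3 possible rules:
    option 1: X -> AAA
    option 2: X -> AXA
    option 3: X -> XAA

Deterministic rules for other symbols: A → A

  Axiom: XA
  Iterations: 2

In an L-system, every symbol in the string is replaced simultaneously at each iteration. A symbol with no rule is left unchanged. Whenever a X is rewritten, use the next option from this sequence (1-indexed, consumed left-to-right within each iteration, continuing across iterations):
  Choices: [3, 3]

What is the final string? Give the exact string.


Step 0: XA
Step 1: XAAA  (used choices [3])
Step 2: XAAAAA  (used choices [3])

Answer: XAAAAA


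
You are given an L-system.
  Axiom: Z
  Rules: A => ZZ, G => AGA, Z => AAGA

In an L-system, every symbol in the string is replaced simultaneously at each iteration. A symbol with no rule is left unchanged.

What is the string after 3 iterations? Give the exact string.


Answer: AAGAAAGAAAGAAAGAZZAGAZZAAGAAAGA

Derivation:
Step 0: Z
Step 1: AAGA
Step 2: ZZZZAGAZZ
Step 3: AAGAAAGAAAGAAAGAZZAGAZZAAGAAAGA


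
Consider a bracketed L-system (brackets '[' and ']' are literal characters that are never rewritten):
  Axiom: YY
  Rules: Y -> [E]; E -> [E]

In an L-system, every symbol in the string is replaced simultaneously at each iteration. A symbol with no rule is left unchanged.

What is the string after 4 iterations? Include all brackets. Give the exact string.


Answer: [[[[E]]]][[[[E]]]]

Derivation:
Step 0: YY
Step 1: [E][E]
Step 2: [[E]][[E]]
Step 3: [[[E]]][[[E]]]
Step 4: [[[[E]]]][[[[E]]]]


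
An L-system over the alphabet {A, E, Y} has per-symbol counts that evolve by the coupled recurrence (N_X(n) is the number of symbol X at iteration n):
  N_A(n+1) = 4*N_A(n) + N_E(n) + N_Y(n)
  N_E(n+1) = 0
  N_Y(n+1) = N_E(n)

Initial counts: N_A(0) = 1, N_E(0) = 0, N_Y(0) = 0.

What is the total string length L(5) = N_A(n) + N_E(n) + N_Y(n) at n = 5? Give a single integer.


Answer: 1024

Derivation:
Step 0: N_A=1, N_E=0, N_Y=0, L=1
Step 1: N_A=4, N_E=0, N_Y=0, L=4
Step 2: N_A=16, N_E=0, N_Y=0, L=16
Step 3: N_A=64, N_E=0, N_Y=0, L=64
Step 4: N_A=256, N_E=0, N_Y=0, L=256
Step 5: N_A=1024, N_E=0, N_Y=0, L=1024
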